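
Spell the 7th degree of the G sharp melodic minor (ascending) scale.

F##

Degree 7 takes the letter 6 steps above G, which is F.
In melodic minor (ascending), degree 7 sits 11 semitones above the tonic. G# + 11 semitones is pitch class 7, spelled on F as F##.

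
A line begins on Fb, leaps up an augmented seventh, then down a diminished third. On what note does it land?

C##

An augmented seventh up from Fb is E (letter E, 12 semitones up).
A diminished third down from E is C## (letter C, 2 semitones down).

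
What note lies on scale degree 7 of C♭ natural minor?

Bbb

The Cb natural minor scale runs Cb Db Ebb Fb Gb Abb Bbb.
Degree 7 is Bbb.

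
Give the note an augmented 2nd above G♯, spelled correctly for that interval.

A##

A second above G lands on the letter A.
An augmented second spans 3 semitones, so G# moves to pitch class 11. On the letter A that is A##.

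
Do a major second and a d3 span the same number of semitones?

Yes

A major second spans 2 semitones; a diminished third spans 2.
They are enharmonically equivalent.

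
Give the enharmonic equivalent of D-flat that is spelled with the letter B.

Plain B sits 2 semitones below Db, so on the letter B the same pitch needs a double sharp: B##.

B##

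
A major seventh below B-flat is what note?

A seventh below B lands on the letter C.
A major seventh spans 11 semitones, so Bb moves to pitch class 11. On the letter C that is Cb.

Cb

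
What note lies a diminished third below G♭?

E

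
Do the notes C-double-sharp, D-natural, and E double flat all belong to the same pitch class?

Yes

C## is pitch class 2; D is pitch class 2; Ebb is pitch class 2.
All spellings map to pitch class 2, so they are enharmonically equivalent.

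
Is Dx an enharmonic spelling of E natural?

D## is pitch class 4; E is pitch class 4.
All spellings map to pitch class 4, so they are enharmonically equivalent.

Yes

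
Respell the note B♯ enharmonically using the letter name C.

B# is pitch class 0. The letter C alone is pitch class 0.
Pitch class 0 on C needs no accidental: C.

C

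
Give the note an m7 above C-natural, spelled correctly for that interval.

Bb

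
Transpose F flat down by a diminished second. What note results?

F down a major second is Eb, so the target letter is E.
From Fb, a diminished second is 0 semitones down: E.

E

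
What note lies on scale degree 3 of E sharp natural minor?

G#

Degree 3 takes the letter 2 steps above E, which is G.
In natural minor, degree 3 sits 3 semitones above the tonic. E# + 3 semitones is pitch class 8, spelled on G as G#.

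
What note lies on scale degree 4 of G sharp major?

C#

The G# major scale runs G# A# B# C# D# E# F##.
Degree 4 is C#.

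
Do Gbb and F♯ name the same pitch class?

Two spellings are enharmonically equivalent only if they share a pitch class.
Here Gbb → 5, F# → 6; 5 ≠ 6, so they are not.

No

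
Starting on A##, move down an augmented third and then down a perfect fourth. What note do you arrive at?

An augmented third down from A## is F# (letter F, 5 semitones down).
A perfect fourth down from F# is C# (letter C, 5 semitones down).

C#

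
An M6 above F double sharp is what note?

A sixth above F lands on the letter D.
A major sixth spans 9 semitones, so F## moves to pitch class 4. On the letter D that is D##.

D##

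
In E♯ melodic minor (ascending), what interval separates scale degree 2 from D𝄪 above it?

major sixth

Scale degree 2 of E# melodic minor (ascending) is F##.
F## up to D##: letters F→D make it a sixth; 9 semitones makes it major.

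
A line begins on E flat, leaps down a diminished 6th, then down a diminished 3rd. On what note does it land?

E##

A diminished sixth down from Eb is G# (letter G, 7 semitones down).
A diminished third down from G# is E## (letter E, 2 semitones down).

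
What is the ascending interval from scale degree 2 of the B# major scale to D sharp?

minor second

Scale degree 2 of B# major is C##.
C## up to D#: letters C→D make it a second; 1 semitone makes it minor.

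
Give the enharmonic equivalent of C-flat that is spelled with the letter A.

A##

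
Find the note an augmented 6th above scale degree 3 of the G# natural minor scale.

G##

Scale degree 3 of G# natural minor is B.
An augmented sixth (10 semitones) above B lands on the letter G, giving G##.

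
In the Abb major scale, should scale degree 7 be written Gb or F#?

Gb

Each scale degree takes a distinct letter name. Degree 7 of a scale on A must use the letter G.
Gb and F# are enharmonically the same pitch, but only Gb uses the letter G, so it is the correct spelling here.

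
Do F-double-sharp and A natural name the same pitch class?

Two spellings are enharmonically equivalent only if they share a pitch class.
Here F## → 7, A → 9; 7 ≠ 9, so they are not.

No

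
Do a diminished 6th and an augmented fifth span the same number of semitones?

No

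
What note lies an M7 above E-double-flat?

Db

A seventh above E lands on the letter D.
A major seventh spans 11 semitones, so Ebb moves to pitch class 1. On the letter D that is Db.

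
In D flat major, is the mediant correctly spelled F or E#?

Each scale degree takes a distinct letter name. Degree 3 of a scale on D must use the letter F.
F and E# are enharmonically the same pitch, but only F uses the letter F, so it is the correct spelling here.

F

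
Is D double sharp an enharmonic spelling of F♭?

D## = pitch class 4 and Fb = pitch class 4 — the same pitch class, so they are enharmonic equivalents.

Yes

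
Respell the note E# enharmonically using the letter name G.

Gbb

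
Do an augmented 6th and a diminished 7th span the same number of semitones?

An augmented sixth spans 10 semitones; a diminished seventh spans 9.
The spans differ, so they are not enharmonic equivalents.

No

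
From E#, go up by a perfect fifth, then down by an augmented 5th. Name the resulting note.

E

A perfect fifth up from E# is B# (letter B, 7 semitones up).
An augmented fifth down from B# is E (letter E, 8 semitones down).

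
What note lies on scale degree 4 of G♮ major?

C

The G major scale runs G A B C D E F#.
Degree 4 is C.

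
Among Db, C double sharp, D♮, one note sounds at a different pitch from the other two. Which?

In 12-tone equal temperament, enharmonic equivalents share a pitch class. Db is pitch class 1; C## is pitch class 2; D is pitch class 2.
C## and D share pitch class 2, while Db is pitch class 1.

Db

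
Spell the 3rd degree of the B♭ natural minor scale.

Db

Degree 3 takes the letter 2 steps above B, which is D.
In natural minor, degree 3 sits 3 semitones above the tonic. Bb + 3 semitones is pitch class 1, spelled on D as Db.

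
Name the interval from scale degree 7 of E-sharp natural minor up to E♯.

major second

Scale degree 7 of E# natural minor is D#.
D# up to E#: letters D→E make it a second; 2 semitones makes it major.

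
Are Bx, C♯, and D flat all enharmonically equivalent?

Yes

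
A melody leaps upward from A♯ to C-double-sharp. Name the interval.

Counting letters A–B–C gives a third.
A#→C## = 4 semitones, exactly the major third.

major third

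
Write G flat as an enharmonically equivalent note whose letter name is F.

Plain F sits 1 semitone below Gb, so on the letter F the same pitch needs a sharp: F#.

F#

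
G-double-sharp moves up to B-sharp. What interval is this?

minor third

Counting letters G–A–B gives a third.
G##→B# = 3 semitones, 1 narrower than the major third (4), so minor.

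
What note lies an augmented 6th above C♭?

A

C up a major sixth is A, so the target letter is A.
From Cb, an augmented sixth is 10 semitones up: A.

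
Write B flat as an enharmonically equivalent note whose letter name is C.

Plain C sits 2 semitones above Bb, so on the letter C the same pitch needs a double flat: Cbb.

Cbb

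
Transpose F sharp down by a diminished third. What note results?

F down a major third is Db, so the target letter is D.
From F#, a diminished third is 2 semitones down: D##.

D##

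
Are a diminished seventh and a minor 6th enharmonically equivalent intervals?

No

A diminished seventh spans 9 semitones; a minor sixth spans 8.
The spans differ, so they are not enharmonic equivalents.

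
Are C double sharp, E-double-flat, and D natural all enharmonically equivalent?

Yes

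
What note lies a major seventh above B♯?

A##

B up a major seventh is A#, so the target letter is A.
From B#, a major seventh is 11 semitones up: A##.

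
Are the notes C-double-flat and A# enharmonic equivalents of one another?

Yes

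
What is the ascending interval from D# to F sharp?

minor third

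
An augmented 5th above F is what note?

C#

F up a perfect fifth is C, so the target letter is C.
From F, an augmented fifth is 8 semitones up: C#.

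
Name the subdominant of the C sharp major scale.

The C# major scale runs C# D# E# F# G# A# B#.
Degree 4 is F#.

F#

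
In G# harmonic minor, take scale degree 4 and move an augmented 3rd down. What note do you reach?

Scale degree 4 of G# harmonic minor is C#.
An augmented third (5 semitones) below C# lands on the letter A, giving Ab.

Ab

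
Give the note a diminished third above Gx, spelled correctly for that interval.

B

G up a major third is B, so the target letter is B.
From G##, a diminished third is 2 semitones up: B.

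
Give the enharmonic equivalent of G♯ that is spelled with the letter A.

Ab

G# is pitch class 8. The letter A alone is pitch class 9.
To reach pitch class 8 from A requires an offset of -1 semitone, i.e. flat: Ab.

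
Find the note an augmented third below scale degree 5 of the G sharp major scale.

Bb

Scale degree 5 of G# major is D#.
An augmented third (5 semitones) below D# lands on the letter B, giving Bb.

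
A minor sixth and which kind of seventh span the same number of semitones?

doubly diminished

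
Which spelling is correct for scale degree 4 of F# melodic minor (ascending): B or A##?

B

Each scale degree takes a distinct letter name. Degree 4 of a scale on F must use the letter B.
B and A## are enharmonically the same pitch, but only B uses the letter B, so it is the correct spelling here.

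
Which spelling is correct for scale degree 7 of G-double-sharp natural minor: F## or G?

F##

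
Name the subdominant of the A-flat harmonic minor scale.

Degree 4 takes the letter 3 steps above A, which is D.
In harmonic minor, degree 4 sits 5 semitones above the tonic. Ab + 5 semitones is pitch class 1, spelled on D as Db.

Db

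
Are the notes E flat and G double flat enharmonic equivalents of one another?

Eb is pitch class 3; Gbb is pitch class 5.
The pitch classes differ (3 vs. 5), so they are not enharmonic equivalents.

No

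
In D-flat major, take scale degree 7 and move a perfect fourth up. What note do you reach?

F

Scale degree 7 of Db major is C.
A perfect fourth (5 semitones) above C lands on the letter F, giving F.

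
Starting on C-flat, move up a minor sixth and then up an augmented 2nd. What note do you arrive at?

Bb

A minor sixth up from Cb is Abb (letter A, 8 semitones up).
An augmented second up from Abb is Bb (letter B, 3 semitones up).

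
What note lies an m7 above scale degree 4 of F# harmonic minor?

Scale degree 4 of F# harmonic minor is B.
A minor seventh (10 semitones) above B lands on the letter A, giving A.

A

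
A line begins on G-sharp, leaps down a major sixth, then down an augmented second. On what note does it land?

Ab

A major sixth down from G# is B (letter B, 9 semitones down).
An augmented second down from B is Ab (letter A, 3 semitones down).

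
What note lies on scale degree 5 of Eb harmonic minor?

Bb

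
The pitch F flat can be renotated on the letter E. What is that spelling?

E

Plain E sits at the same pitch as Fb, so on the letter E the same pitch needs a natural: E.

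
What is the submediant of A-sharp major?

F##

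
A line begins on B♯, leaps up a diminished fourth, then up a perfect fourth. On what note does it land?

A

A diminished fourth up from B# is E (letter E, 4 semitones up).
A perfect fourth up from E is A (letter A, 5 semitones up).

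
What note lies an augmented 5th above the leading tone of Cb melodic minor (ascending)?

F#

The leading tone of Cb melodic minor (ascending) is Bb.
An augmented fifth (8 semitones) above Bb lands on the letter F, giving F#.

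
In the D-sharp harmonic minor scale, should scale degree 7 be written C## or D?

C##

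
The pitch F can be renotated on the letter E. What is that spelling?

F is pitch class 5. The letter E alone is pitch class 4.
To reach pitch class 5 from E requires an offset of +1 semitone, i.e. sharp: E#.

E#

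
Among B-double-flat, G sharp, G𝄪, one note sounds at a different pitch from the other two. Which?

In 12-tone equal temperament, enharmonic equivalents share a pitch class. Bbb is pitch class 9; G# is pitch class 8; G## is pitch class 9.
Bbb and G## share pitch class 9, while G# is pitch class 8.

G#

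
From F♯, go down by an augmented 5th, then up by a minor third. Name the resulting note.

An augmented fifth down from F# is Bb (letter B, 8 semitones down).
A minor third up from Bb is Db (letter D, 3 semitones up).

Db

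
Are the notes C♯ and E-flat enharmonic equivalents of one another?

No

C# is pitch class 1; Eb is pitch class 3.
The pitch classes differ (1 vs. 3), so they are not enharmonic equivalents.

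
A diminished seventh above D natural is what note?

Cb

D up a major seventh is C#, so the target letter is C.
From D, a diminished seventh is 9 semitones up: Cb.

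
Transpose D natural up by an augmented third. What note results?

F##

A third above D lands on the letter F.
An augmented third spans 5 semitones, so D moves to pitch class 7. On the letter F that is F##.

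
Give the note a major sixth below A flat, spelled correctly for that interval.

Cb

A down a major sixth is C, so the target letter is C.
From Ab, a major sixth is 9 semitones down: Cb.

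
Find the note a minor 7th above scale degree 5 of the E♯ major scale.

Scale degree 5 of E# major is B#.
A minor seventh (10 semitones) above B# lands on the letter A, giving A#.

A#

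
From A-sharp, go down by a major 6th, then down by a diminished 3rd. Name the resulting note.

A##

A major sixth down from A# is C# (letter C, 9 semitones down).
A diminished third down from C# is A## (letter A, 2 semitones down).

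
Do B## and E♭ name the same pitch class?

B## is pitch class 1; Eb is pitch class 3.
The pitch classes differ (1 vs. 3), so they are not enharmonic equivalents.

No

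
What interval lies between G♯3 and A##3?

augmented second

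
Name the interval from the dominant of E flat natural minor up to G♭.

minor sixth

The dominant of Eb natural minor is Bb.
Bb up to Gb: letters B→G make it a sixth; 8 semitones makes it minor.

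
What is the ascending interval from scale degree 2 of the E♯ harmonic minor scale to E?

Scale degree 2 of E# harmonic minor is F##.
F## up to E: letters F→E make it a seventh; 9 semitones makes it diminished.

diminished seventh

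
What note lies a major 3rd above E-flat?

G

E up a major third is G#, so the target letter is G.
From Eb, a major third is 4 semitones up: G.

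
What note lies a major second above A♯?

B#

A up a major second is B, so the target letter is B.
From A#, a major second is 2 semitones up: B#.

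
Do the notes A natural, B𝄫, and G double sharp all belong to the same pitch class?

A is pitch class 9; Bbb is pitch class 9; G## is pitch class 9.
All spellings map to pitch class 9, so they are enharmonically equivalent.

Yes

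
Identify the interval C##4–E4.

diminished third

The letter names run C→E, a span of 2 letter steps, so the interval is some kind of third.
C## to E is 2 semitones. A major third is 4, so 2 makes it diminished.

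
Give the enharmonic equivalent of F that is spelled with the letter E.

E#

Plain E sits 1 semitone below F, so on the letter E the same pitch needs a sharp: E#.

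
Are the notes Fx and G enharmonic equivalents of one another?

Yes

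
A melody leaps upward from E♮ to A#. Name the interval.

The letter names run E→A, a span of 3 letter steps, so the interval is some kind of fourth.
E to A# is 6 semitones. A perfect fourth is 5, so 6 makes it augmented.

augmented fourth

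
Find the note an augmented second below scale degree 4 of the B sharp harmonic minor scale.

D

Scale degree 4 of B# harmonic minor is E#.
An augmented second (3 semitones) below E# lands on the letter D, giving D.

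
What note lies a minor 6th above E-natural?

E up a major sixth is C#, so the target letter is C.
From E, a minor sixth is 8 semitones up: C.

C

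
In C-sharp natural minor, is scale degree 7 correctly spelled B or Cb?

B

Each scale degree takes a distinct letter name. Degree 7 of a scale on C must use the letter B.
B and Cb are enharmonically the same pitch, but only B uses the letter B, so it is the correct spelling here.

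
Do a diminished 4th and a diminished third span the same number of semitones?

A diminished fourth spans 4 semitones; a diminished third spans 2.
The spans differ, so they are not enharmonic equivalents.

No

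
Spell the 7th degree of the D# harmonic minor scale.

C##

The D# harmonic minor scale runs D# E# F# G# A# B C##.
Degree 7 is C##.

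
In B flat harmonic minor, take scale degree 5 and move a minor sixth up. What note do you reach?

Scale degree 5 of Bb harmonic minor is F.
A minor sixth (8 semitones) above F lands on the letter D, giving Db.

Db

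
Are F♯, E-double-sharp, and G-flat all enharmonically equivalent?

Yes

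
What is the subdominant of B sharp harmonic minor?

E#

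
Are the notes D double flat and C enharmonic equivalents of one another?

Yes

Dbb is pitch class 0; C is pitch class 0.
All spellings map to pitch class 0, so they are enharmonically equivalent.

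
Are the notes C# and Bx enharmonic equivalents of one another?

C# is pitch class 1; B## is pitch class 1.
All spellings map to pitch class 1, so they are enharmonically equivalent.

Yes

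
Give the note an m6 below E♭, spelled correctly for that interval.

G

A sixth below E lands on the letter G.
A minor sixth spans 8 semitones, so Eb moves to pitch class 7. On the letter G that is G.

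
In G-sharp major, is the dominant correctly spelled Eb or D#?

D#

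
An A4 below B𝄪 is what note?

A fourth below B lands on the letter F.
An augmented fourth spans 6 semitones, so B## moves to pitch class 7. On the letter F that is F##.

F##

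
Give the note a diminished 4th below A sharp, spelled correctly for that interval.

A fourth below A lands on the letter E.
A diminished fourth spans 4 semitones, so A# moves to pitch class 6. On the letter E that is E##.

E##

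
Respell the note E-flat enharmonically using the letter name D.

Eb is pitch class 3. The letter D alone is pitch class 2.
To reach pitch class 3 from D requires an offset of +1 semitone, i.e. sharp: D#.

D#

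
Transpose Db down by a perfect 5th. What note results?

Gb

D down a perfect fifth is G, so the target letter is G.
From Db, a perfect fifth is 7 semitones down: Gb.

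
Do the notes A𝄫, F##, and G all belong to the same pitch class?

Abb = pitch class 7 and F## = pitch class 7 and G = pitch class 7 — the same pitch class, so they are enharmonic equivalents.

Yes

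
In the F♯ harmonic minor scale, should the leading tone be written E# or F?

Each scale degree takes a distinct letter name. Degree 7 of a scale on F must use the letter E.
E# and F are enharmonically the same pitch, but only E# uses the letter E, so it is the correct spelling here.

E#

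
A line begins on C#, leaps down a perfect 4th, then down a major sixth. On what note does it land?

A perfect fourth down from C# is G# (letter G, 5 semitones down).
A major sixth down from G# is B (letter B, 9 semitones down).

B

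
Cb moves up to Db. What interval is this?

The letter names run C→D, a span of 1 letter step, so the interval is some kind of second.
Cb to Db is 2 semitones. A major second is 2, so 2 makes it major.

major second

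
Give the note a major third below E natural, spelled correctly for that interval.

E down a major third is C, so the target letter is C.
From E, a major third is 4 semitones down: C.

C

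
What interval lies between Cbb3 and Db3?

augmented second

Counting letters C–D gives a second.
Cbb→Db = 3 semitones, 1 wider than the major second (2), so augmented.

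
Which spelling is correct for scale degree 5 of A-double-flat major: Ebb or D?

Ebb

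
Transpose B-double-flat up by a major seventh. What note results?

Ab

A seventh above B lands on the letter A.
A major seventh spans 11 semitones, so Bbb moves to pitch class 8. On the letter A that is Ab.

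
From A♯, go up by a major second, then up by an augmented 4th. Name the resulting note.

A major second up from A# is B# (letter B, 2 semitones up).
An augmented fourth up from B# is E## (letter E, 6 semitones up).

E##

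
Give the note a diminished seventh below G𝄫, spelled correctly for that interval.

A seventh below G lands on the letter A.
A diminished seventh spans 9 semitones, so Gbb moves to pitch class 8. On the letter A that is Ab.

Ab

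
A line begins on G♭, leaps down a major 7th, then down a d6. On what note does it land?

C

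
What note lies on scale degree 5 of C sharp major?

The C# major scale runs C# D# E# F# G# A# B#.
Degree 5 is G#.

G#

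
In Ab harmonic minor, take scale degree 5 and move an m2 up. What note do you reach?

Scale degree 5 of Ab harmonic minor is Eb.
A minor second (1 semitone) above Eb lands on the letter F, giving Fb.

Fb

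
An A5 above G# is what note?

D##

A fifth above G lands on the letter D.
An augmented fifth spans 8 semitones, so G# moves to pitch class 4. On the letter D that is D##.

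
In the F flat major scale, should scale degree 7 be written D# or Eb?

Each scale degree takes a distinct letter name. Degree 7 of a scale on F must use the letter E.
Eb and D# are enharmonically the same pitch, but only Eb uses the letter E, so it is the correct spelling here.

Eb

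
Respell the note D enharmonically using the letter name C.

C##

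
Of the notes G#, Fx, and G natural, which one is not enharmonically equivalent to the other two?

In 12-tone equal temperament, enharmonic equivalents share a pitch class. G# is pitch class 8; F## is pitch class 7; G is pitch class 7.
F## and G share pitch class 7, while G# is pitch class 8.

G#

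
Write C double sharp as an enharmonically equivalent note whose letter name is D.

D

C## is pitch class 2. The letter D alone is pitch class 2.
Pitch class 2 on D needs no accidental: D.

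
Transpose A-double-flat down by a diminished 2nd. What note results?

G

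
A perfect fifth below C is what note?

F

A fifth below C lands on the letter F.
A perfect fifth spans 7 semitones, so C moves to pitch class 5. On the letter F that is F.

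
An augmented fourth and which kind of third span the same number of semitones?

An augmented fourth spans 6 semitones.
A third spanning 6 semitones is doubly augmented (the major third is 4).

doubly augmented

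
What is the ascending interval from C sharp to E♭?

The letter names run C→E, a span of 2 letter steps, so the interval is some kind of third.
C# to Eb is 2 semitones. A major third is 4, so 2 makes it diminished.

diminished third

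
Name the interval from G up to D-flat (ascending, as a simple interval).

diminished fifth

Counting letters G–A–B–C–D gives a fifth.
G→Db = 6 semitones, 1 narrower than the perfect fifth (7), so diminished.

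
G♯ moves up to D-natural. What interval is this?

diminished fifth

The letter names run G→D, a span of 4 letter steps, so the interval is some kind of fifth.
G# to D is 6 semitones. A perfect fifth is 7, so 6 makes it diminished.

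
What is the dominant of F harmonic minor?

Degree 5 takes the letter 4 steps above F, which is C.
In harmonic minor, degree 5 sits 7 semitones above the tonic. F + 7 semitones is pitch class 0, spelled on C as C.

C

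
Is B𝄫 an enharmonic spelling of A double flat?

No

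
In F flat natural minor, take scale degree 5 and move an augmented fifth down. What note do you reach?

Scale degree 5 of Fb natural minor is Cb.
An augmented fifth (8 semitones) below Cb lands on the letter F, giving Fbb.

Fbb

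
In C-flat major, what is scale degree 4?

The Cb major scale runs Cb Db Eb Fb Gb Ab Bb.
Degree 4 is Fb.

Fb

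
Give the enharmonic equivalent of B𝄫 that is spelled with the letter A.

Plain A sits at the same pitch as Bbb, so on the letter A the same pitch needs a natural: A.

A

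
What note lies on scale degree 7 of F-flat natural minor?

The Fb natural minor scale runs Fb Gb Abb Bbb Cb Dbb Ebb.
Degree 7 is Ebb.

Ebb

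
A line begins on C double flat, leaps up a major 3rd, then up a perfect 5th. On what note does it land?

A major third up from Cbb is Ebb (letter E, 4 semitones up).
A perfect fifth up from Ebb is Bbb (letter B, 7 semitones up).

Bbb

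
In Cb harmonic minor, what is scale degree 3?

The Cb harmonic minor scale runs Cb Db Ebb Fb Gb Abb Bb.
Degree 3 is Ebb.

Ebb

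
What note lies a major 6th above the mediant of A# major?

The mediant of A# major is C##.
A major sixth (9 semitones) above C## lands on the letter A, giving A##.

A##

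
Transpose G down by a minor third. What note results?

A third below G lands on the letter E.
A minor third spans 3 semitones, so G moves to pitch class 4. On the letter E that is E.

E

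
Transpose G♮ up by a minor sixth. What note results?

Eb

G up a major sixth is E, so the target letter is E.
From G, a minor sixth is 8 semitones up: Eb.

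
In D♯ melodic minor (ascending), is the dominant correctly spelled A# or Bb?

Each scale degree takes a distinct letter name. Degree 5 of a scale on D must use the letter A.
A# and Bb are enharmonically the same pitch, but only A# uses the letter A, so it is the correct spelling here.

A#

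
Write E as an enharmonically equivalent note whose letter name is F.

Plain F sits 1 semitone above E, so on the letter F the same pitch needs a flat: Fb.

Fb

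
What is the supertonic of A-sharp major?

B#

Degree 2 takes the letter 1 step above A, which is B.
In major, degree 2 sits 2 semitones above the tonic. A# + 2 semitones is pitch class 0, spelled on B as B#.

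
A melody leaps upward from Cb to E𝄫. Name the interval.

The letter names run C→E, a span of 2 letter steps, so the interval is some kind of third.
Cb to Ebb is 3 semitones. A major third is 4, so 3 makes it minor.

minor third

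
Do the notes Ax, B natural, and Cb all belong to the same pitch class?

Yes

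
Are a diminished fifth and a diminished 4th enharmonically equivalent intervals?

A diminished fifth spans 6 semitones; a diminished fourth spans 4.
The spans differ, so they are not enharmonic equivalents.

No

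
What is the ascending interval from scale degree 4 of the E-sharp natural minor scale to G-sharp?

Scale degree 4 of E# natural minor is A#.
A# up to G#: letters A→G make it a seventh; 10 semitones makes it minor.

minor seventh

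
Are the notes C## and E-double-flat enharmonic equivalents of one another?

Yes

C## = pitch class 2 and Ebb = pitch class 2 — the same pitch class, so they are enharmonic equivalents.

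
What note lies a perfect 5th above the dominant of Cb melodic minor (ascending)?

Db

The dominant of Cb melodic minor (ascending) is Gb.
A perfect fifth (7 semitones) above Gb lands on the letter D, giving Db.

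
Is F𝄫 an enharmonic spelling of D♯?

Yes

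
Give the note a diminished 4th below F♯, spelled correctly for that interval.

C##

F down a perfect fourth is C, so the target letter is C.
From F#, a diminished fourth is 4 semitones down: C##.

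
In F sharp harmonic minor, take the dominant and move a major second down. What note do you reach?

B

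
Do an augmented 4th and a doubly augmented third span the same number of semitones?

An augmented fourth spans 6 semitones; a doubly augmented third spans 6.
They are enharmonically equivalent.

Yes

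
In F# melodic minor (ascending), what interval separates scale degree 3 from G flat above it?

diminished seventh

Scale degree 3 of F# melodic minor (ascending) is A.
A up to Gb: letters A→G make it a seventh; 9 semitones makes it diminished.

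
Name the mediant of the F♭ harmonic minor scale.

Abb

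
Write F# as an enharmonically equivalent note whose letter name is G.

Gb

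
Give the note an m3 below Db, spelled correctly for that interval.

Bb

A third below D lands on the letter B.
A minor third spans 3 semitones, so Db moves to pitch class 10. On the letter B that is Bb.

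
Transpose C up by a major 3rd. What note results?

E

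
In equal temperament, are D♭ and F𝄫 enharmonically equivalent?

Two spellings are enharmonically equivalent only if they share a pitch class.
Here Db → 1, Fbb → 3; 1 ≠ 3, so they are not.

No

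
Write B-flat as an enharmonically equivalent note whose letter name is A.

Bb is pitch class 10. The letter A alone is pitch class 9.
To reach pitch class 10 from A requires an offset of +1 semitone, i.e. sharp: A#.

A#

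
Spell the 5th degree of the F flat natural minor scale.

Degree 5 takes the letter 4 steps above F, which is C.
In natural minor, degree 5 sits 7 semitones above the tonic. Fb + 7 semitones is pitch class 11, spelled on C as Cb.

Cb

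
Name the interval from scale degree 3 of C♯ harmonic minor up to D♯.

major seventh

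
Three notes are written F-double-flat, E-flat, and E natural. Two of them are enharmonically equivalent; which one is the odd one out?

In 12-tone equal temperament, enharmonic equivalents share a pitch class. Fbb is pitch class 3; Eb is pitch class 3; E is pitch class 4.
Fbb and Eb share pitch class 3, while E is pitch class 4.

E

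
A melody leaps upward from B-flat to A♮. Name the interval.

major seventh

The letter names run B→A, a span of 6 letter steps, so the interval is some kind of seventh.
Bb to A is 11 semitones. A major seventh is 11, so 11 makes it major.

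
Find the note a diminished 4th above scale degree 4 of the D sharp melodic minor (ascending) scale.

C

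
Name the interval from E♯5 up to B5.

diminished fifth

Counting letters E–F–G–A–B gives a fifth.
E#→B = 6 semitones, 1 narrower than the perfect fifth (7), so diminished.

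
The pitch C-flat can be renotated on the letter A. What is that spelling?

A##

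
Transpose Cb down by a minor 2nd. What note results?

C down a major second is Bb, so the target letter is B.
From Cb, a minor second is 1 semitone down: Bb.

Bb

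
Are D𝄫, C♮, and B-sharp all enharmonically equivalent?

Yes

Dbb = pitch class 0 and C = pitch class 0 and B# = pitch class 0 — the same pitch class, so they are enharmonic equivalents.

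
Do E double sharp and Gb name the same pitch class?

Yes

E## = pitch class 6 and Gb = pitch class 6 — the same pitch class, so they are enharmonic equivalents.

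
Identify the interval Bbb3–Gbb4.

The letter names run B→G, a span of 5 letter steps, so the interval is some kind of sixth.
Bbb to Gbb is 8 semitones. A major sixth is 9, so 8 makes it minor.

minor sixth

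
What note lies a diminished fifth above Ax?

A fifth above A lands on the letter E.
A diminished fifth spans 6 semitones, so A## moves to pitch class 5. On the letter E that is E#.

E#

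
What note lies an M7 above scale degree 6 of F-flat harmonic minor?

Scale degree 6 of Fb harmonic minor is Dbb.
A major seventh (11 semitones) above Dbb lands on the letter C, giving Cb.

Cb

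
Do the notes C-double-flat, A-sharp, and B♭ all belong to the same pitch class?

Cbb = pitch class 10 and A# = pitch class 10 and Bb = pitch class 10 — the same pitch class, so they are enharmonic equivalents.

Yes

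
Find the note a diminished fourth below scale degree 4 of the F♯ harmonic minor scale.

F##

Scale degree 4 of F# harmonic minor is B.
A diminished fourth (4 semitones) below B lands on the letter F, giving F##.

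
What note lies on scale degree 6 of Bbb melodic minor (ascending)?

Gb

Degree 6 takes the letter 5 steps above B, which is G.
In melodic minor (ascending), degree 6 sits 9 semitones above the tonic. Bbb + 9 semitones is pitch class 6, spelled on G as Gb.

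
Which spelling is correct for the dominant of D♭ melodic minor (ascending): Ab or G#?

Each scale degree takes a distinct letter name. Degree 5 of a scale on D must use the letter A.
Ab and G# are enharmonically the same pitch, but only Ab uses the letter A, so it is the correct spelling here.

Ab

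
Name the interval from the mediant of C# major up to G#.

The mediant of C# major is E#.
E# up to G#: letters E→G make it a third; 3 semitones makes it minor.

minor third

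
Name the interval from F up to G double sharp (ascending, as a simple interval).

doubly augmented second

Counting letters F–G gives a second.
F→G## = 4 semitones, 2 wider than the major second (2), so doubly augmented.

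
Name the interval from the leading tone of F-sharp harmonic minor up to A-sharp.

perfect fourth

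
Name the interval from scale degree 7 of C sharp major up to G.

Scale degree 7 of C# major is B#.
B# up to G: letters B→G make it a sixth; 7 semitones makes it diminished.

diminished sixth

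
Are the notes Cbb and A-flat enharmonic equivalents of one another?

No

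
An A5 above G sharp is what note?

A fifth above G lands on the letter D.
An augmented fifth spans 8 semitones, so G# moves to pitch class 4. On the letter D that is D##.

D##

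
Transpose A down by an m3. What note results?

A down a major third is F, so the target letter is F.
From A, a minor third is 3 semitones down: F#.

F#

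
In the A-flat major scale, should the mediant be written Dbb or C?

Each scale degree takes a distinct letter name. Degree 3 of a scale on A must use the letter C.
C and Dbb are enharmonically the same pitch, but only C uses the letter C, so it is the correct spelling here.

C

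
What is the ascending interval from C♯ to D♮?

minor second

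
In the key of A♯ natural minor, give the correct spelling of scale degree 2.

The A# natural minor scale runs A# B# C# D# E# F# G#.
Degree 2 is B#.

B#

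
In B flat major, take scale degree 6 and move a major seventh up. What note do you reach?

F#

Scale degree 6 of Bb major is G.
A major seventh (11 semitones) above G lands on the letter F, giving F#.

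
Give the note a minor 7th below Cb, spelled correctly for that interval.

Db

C down a major seventh is Db, so the target letter is D.
From Cb, a minor seventh is 10 semitones down: Db.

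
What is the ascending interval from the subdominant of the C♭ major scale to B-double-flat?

perfect fourth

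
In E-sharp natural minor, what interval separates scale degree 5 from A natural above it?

diminished seventh

Scale degree 5 of E# natural minor is B#.
B# up to A: letters B→A make it a seventh; 9 semitones makes it diminished.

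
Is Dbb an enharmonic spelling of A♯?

Two spellings are enharmonically equivalent only if they share a pitch class.
Here Dbb → 0, A# → 10; 0 ≠ 10, so they are not.

No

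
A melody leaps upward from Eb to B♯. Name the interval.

doubly augmented fifth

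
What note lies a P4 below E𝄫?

E down a perfect fourth is B, so the target letter is B.
From Ebb, a perfect fourth is 5 semitones down: Bbb.

Bbb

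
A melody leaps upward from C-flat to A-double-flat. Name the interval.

Counting letters C–D–E–F–G–A gives a sixth.
Cb→Abb = 8 semitones, 1 narrower than the major sixth (9), so minor.

minor sixth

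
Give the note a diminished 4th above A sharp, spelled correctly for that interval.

A up a perfect fourth is D, so the target letter is D.
From A#, a diminished fourth is 4 semitones up: D.

D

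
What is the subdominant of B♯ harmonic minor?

E#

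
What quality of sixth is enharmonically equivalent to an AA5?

major

A doubly augmented fifth spans 9 semitones.
A sixth spanning 9 semitones is major (the major sixth is 9).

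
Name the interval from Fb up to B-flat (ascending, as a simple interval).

The letter names run F→B, a span of 3 letter steps, so the interval is some kind of fourth.
Fb to Bb is 6 semitones. A perfect fourth is 5, so 6 makes it augmented.

augmented fourth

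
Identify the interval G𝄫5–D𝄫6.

Counting letters G–A–B–C–D gives a fifth.
Gbb→Dbb = 7 semitones, exactly the perfect fifth.

perfect fifth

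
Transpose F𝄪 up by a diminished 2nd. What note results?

G

A second above F lands on the letter G.
A diminished second spans 0 semitones, so F## moves to pitch class 7. On the letter G that is G.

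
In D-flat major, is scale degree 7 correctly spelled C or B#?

C

Each scale degree takes a distinct letter name. Degree 7 of a scale on D must use the letter C.
C and B# are enharmonically the same pitch, but only C uses the letter C, so it is the correct spelling here.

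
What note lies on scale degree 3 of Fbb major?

Degree 3 takes the letter 2 steps above F, which is A.
In major, degree 3 sits 4 semitones above the tonic. Fbb + 4 semitones is pitch class 7, spelled on A as Abb.

Abb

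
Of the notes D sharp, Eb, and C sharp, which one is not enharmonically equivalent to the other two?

C#

In 12-tone equal temperament, enharmonic equivalents share a pitch class. D# is pitch class 3; Eb is pitch class 3; C# is pitch class 1.
D# and Eb share pitch class 3, while C# is pitch class 1.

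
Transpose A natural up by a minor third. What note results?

C

A third above A lands on the letter C.
A minor third spans 3 semitones, so A moves to pitch class 0. On the letter C that is C.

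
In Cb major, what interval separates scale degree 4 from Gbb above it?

Scale degree 4 of Cb major is Fb.
Fb up to Gbb: letters F→G make it a second; 1 semitone makes it minor.

minor second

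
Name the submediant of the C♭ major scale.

Ab

The Cb major scale runs Cb Db Eb Fb Gb Ab Bb.
Degree 6 is Ab.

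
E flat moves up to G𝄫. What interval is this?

diminished third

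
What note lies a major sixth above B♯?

G##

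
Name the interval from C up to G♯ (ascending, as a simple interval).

Counting letters C–D–E–F–G gives a fifth.
C→G# = 8 semitones, 1 wider than the perfect fifth (7), so augmented.

augmented fifth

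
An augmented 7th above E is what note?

D##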